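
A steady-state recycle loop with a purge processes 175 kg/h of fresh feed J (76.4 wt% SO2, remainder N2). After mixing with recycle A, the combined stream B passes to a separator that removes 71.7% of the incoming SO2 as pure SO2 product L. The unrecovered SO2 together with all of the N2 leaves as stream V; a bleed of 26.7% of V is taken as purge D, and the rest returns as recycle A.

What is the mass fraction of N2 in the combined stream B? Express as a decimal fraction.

N2 enters only via J and leaves only via the purge: 175×0.236 = 0.267×(N2 in V), and the separator passes all N2, so N2 in B = N2 in V = 154.68 kg/h.
SO2 in B: m_A = 175×0.764 + (1−0.267)·(1−0.717)·m_A, so m_A = 133.7/0.7926 = 168.69 kg/h.
B = 168.69 + 154.68 = 323.38 kg/h.
N2 fraction in B = 154.68/323.38 = 0.478.

0.478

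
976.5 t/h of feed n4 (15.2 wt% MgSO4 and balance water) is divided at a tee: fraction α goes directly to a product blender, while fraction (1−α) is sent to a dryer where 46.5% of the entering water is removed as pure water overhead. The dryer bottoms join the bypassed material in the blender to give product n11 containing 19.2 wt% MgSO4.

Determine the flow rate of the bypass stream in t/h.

All 976.5×0.152 = 148.43 t/h of MgSO4 reaches n11, so n11 = 148.43/0.192 = 773.06 t/h and vapour = 203.44 t/h.
The evaporator receives (1−α)·976.5 of feed at 0.848 water and removes 0.465 of that water:
0.465×0.848×(1−α)×976.5 = 203.44
(1−α) = 203.44/385.05 = 0.5283;  α = 0.4717.
Bypass flow = 0.4717×976.5 = 460.58 t/h.

460.6 t/h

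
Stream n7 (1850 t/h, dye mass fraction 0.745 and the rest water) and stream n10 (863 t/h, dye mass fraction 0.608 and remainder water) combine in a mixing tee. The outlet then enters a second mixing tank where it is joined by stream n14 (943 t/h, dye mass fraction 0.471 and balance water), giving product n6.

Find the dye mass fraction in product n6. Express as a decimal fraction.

0.642

Overall, product flow = 3656 t/h.
dye in = 1850×0.745 + 863×0.608 + 943×0.471 = 2347.1 t/h.
dye fraction in n6 = 0.642.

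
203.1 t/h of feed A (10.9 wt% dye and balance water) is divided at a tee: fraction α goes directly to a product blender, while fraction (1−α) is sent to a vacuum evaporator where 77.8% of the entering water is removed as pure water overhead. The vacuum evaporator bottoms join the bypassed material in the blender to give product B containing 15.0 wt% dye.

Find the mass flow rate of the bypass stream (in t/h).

All 203.1×0.109 = 22.138 t/h of dye reaches B, so B = 22.138/0.150 = 147.59 t/h and vapour = 55.514 t/h.
The evaporator receives (1−α)·203.1 of feed at 0.891 water and removes 0.778 of that water:
0.778×0.891×(1−α)×203.1 = 55.514
(1−α) = 55.514/140.79 = 0.3943;  α = 0.6057.
Bypass flow = 0.6057×203.1 = 123.02 t/h.

123 t/h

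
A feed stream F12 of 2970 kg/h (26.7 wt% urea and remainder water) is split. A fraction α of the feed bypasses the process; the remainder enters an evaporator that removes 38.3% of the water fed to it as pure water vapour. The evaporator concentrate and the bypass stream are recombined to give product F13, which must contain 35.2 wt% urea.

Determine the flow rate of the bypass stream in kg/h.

415.4 kg/h

All 2970×0.267 = 792.99 kg/h of urea reaches F13, so F13 = 792.99/0.352 = 2252.8 kg/h and vapour = 717.19 kg/h.
The evaporator receives (1−α)·2970 of feed at 0.733 water and removes 0.383 of that water:
0.383×0.733×(1−α)×2970 = 717.19
(1−α) = 717.19/833.79 = 0.8601;  α = 0.1399.
Bypass flow = 0.1399×2970 = 415.36 kg/h.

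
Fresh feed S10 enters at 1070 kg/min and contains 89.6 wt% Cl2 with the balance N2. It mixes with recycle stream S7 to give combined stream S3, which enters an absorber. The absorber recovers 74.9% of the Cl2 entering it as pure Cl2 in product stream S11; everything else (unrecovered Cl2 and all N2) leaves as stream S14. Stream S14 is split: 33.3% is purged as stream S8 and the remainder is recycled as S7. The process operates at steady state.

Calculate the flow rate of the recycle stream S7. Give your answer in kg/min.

N2 enters only via S10 and leaves only via the purge: 1070×0.104 = 0.333×(N2 in S14), and the absorber passes all N2, so N2 in S3 = N2 in S14 = 334.17 kg/min.
Cl2 in S3: m_A = 1070×0.896 + (1−0.333)·(1−0.749)·m_A, so m_A = 958.72/0.8326 = 1151.5 kg/min.
S14 = (1−0.749)×1151.5 + 334.17 = 623.2 kg/min.
Recycle S7 = (1−0.333)×623.2 = 415.67 kg/min.

415.7 kg/min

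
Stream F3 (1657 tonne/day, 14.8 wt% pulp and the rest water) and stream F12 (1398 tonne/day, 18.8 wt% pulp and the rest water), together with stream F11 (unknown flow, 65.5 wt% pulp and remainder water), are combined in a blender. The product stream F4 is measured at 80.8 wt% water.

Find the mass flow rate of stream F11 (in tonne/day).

169.5 tonne/day

Let F11 be the unknown flow. Total out = 3055 + F11.
water balance: 2546.9 + 0.345·F11 = 0.808·(3055 + F11)
(0.345 − 0.808)·F11 = 0.808×3055 − 2546.9 = -78.5
F11 = -78.5 / -0.463 = 169.55 tonne/day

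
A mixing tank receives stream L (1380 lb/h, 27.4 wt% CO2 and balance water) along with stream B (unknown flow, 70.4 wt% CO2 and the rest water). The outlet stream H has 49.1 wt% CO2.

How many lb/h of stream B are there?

Let B be the unknown flow. Total out = 1380 + B.
CO2 balance: 378.12 + 0.704·B = 0.491·(1380 + B)
(0.704 − 0.491)·B = 0.491×1380 − 378.12 = 299.46
B = 299.46 / 0.213 = 1405.9 lb/h

1406 lb/h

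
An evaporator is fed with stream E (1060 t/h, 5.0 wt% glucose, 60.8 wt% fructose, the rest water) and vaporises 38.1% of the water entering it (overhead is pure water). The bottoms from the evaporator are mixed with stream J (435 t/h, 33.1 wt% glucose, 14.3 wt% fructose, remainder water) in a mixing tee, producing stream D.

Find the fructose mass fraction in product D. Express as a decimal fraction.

0.521

Vapour removed = 0.381×0.342×1060 = 138.12 t/h; concentrate = 921.88 t/h.
fructose reaching the mixer = 644.48 (from concentrate) + 435×0.143 = 706.69 t/h.
Product flow = 921.88 + 435 = 1356.9 t/h; fructose fraction = 0.521.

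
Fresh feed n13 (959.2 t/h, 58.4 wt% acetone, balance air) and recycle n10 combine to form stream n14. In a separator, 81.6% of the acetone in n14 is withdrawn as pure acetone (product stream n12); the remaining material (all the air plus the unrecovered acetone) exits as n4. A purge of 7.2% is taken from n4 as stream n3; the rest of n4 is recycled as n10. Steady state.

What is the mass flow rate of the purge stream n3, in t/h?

air enters only via n13 and leaves only via the purge: 959.2×0.416 = 0.072×(air in n4), and the separator passes all air, so air in n14 = air in n4 = 5542 t/h.
acetone in n14: m_A = 959.2×0.584 + (1−0.072)·(1−0.816)·m_A, so m_A = 560.17/0.8292 = 675.52 t/h.
n4 = (1−0.816)×675.52 + 5542 = 5666.3 t/h.
Purge n3 = 0.072×5666.3 = 407.98 t/h.

408 t/h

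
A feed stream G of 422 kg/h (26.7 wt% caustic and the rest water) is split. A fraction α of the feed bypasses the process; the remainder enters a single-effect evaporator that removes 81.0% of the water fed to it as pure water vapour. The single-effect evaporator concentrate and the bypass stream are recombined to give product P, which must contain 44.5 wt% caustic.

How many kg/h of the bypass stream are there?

All 422×0.267 = 112.67 kg/h of caustic reaches P, so P = 112.67/0.445 = 253.2 kg/h and vapour = 168.8 kg/h.
The evaporator receives (1−α)·422 of feed at 0.733 water and removes 0.810 of that water:
0.810×0.733×(1−α)×422 = 168.8
(1−α) = 168.8/250.55 = 0.6737;  α = 0.3263.
Bypass flow = 0.3263×422 = 137.7 kg/h.

137.7 kg/h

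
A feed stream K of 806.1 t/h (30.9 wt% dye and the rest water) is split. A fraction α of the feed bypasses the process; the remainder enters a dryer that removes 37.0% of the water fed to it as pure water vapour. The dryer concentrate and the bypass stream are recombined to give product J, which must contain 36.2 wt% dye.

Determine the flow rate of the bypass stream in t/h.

All 806.1×0.309 = 249.08 t/h of dye reaches J, so J = 249.08/0.362 = 688.08 t/h and vapour = 118.02 t/h.
The evaporator receives (1−α)·806.1 of feed at 0.691 water and removes 0.370 of that water:
0.370×0.691×(1−α)×806.1 = 118.02
(1−α) = 118.02/206.1 = 0.5726;  α = 0.4274.
Bypass flow = 0.4274×806.1 = 344.49 t/h.

344.5 t/h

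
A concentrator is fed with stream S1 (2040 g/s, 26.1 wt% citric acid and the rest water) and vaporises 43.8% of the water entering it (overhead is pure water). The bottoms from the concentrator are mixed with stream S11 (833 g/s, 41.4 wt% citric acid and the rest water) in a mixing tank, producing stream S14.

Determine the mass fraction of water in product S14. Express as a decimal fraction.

0.604

Vapour removed = 0.438×0.739×2040 = 660.31 g/s; concentrate = 1379.7 g/s.
water reaching the mixer = 847.25 (from concentrate) + 833×0.586 = 1335.4 g/s.
Product flow = 1379.7 + 833 = 2212.7 g/s; water fraction = 0.604.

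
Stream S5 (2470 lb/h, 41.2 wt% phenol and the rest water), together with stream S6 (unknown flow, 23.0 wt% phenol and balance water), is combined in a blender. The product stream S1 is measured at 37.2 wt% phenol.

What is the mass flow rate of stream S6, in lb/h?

695.8 lb/h

Let S6 be the unknown flow. Total out = 2470 + S6.
phenol balance: 1017.6 + 0.230·S6 = 0.372·(2470 + S6)
(0.230 − 0.372)·S6 = 0.372×2470 − 1017.6 = -98.8
S6 = -98.8 / -0.142 = 695.77 lb/h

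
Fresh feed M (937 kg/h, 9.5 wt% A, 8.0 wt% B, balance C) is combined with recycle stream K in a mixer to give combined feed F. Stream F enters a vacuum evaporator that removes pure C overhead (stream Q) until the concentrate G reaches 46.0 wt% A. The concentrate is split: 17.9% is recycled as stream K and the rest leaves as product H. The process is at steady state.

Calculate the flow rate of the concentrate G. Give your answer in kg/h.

235.7 kg/h

Overall A balance (none leaves overhead): A in fresh feed = A in product, i.e. 937×0.095 = (1−0.179)·G·0.460.
G = 89.015/(0.460×0.821) = 235.7 kg/h.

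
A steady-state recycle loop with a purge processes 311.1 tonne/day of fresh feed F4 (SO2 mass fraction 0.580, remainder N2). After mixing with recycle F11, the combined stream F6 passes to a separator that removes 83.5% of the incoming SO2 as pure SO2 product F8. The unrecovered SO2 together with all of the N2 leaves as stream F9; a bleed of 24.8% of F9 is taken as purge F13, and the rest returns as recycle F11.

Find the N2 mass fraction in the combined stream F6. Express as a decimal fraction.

N2 enters only via F4 and leaves only via the purge: 311.1×0.420 = 0.248×(N2 in F9), and the separator passes all N2, so N2 in F6 = N2 in F9 = 526.86 tonne/day.
SO2 in F6: m_A = 311.1×0.580 + (1−0.248)·(1−0.835)·m_A, so m_A = 180.44/0.8759 = 206 tonne/day.
F6 = 206 + 526.86 = 732.86 tonne/day.
N2 fraction in F6 = 526.86/732.86 = 0.719.

0.719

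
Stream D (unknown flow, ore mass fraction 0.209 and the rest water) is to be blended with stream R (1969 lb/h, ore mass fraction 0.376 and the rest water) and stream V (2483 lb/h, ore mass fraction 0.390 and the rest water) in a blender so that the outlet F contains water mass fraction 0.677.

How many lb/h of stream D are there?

2375 lb/h

Let D be the unknown flow. Total out = 4452 + D.
water balance: 2743.3 + 0.791·D = 0.677·(4452 + D)
(0.791 − 0.677)·D = 0.677×4452 − 2743.3 = 270.72
D = 270.72 / 0.114 = 2374.7 lb/h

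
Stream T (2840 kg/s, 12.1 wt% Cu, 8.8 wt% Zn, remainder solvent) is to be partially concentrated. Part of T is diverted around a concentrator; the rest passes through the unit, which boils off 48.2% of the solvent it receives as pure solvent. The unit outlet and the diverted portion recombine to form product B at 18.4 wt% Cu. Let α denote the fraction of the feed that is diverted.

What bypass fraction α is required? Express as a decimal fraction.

All 2840×0.121 = 343.64 kg/s of Cu reaches B, so B = 343.64/0.184 = 1867.6 kg/s and vapour = 972.39 kg/s.
The evaporator receives (1−α)·2840 of feed at 0.791 solvent and removes 0.482 of that solvent:
0.482×0.791×(1−α)×2840 = 972.39
(1−α) = 972.39/1082.8 = 0.8980;  α = 0.1020.

0.102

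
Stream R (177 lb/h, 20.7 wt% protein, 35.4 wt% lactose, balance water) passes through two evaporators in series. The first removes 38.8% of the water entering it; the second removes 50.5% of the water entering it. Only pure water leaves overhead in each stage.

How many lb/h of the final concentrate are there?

122.8 lb/h

water in feed = 177×0.439 = 77.703 lb/h.
After stage 1: water left = (1−0.388)×77.703 = 47.554; stream total = 146.85 lb/h.
After stage 2: water left = (1−0.505)×47.554 = 23.539; final concentrate = 122.84 lb/h.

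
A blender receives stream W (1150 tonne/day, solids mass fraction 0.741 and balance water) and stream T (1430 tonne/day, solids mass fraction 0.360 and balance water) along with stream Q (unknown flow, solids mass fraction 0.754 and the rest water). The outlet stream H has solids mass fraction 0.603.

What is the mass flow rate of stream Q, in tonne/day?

Let Q be the unknown flow. Total out = 2580 + Q.
solids balance: 1366.9 + 0.754·Q = 0.603·(2580 + Q)
(0.754 − 0.603)·Q = 0.603×2580 − 1366.9 = 188.79
Q = 188.79 / 0.151 = 1250.3 tonne/day

1250 tonne/day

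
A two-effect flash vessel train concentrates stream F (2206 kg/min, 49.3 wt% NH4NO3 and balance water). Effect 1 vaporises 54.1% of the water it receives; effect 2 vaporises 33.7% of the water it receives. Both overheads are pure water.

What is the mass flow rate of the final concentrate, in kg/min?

water in feed = 2206×0.507 = 1118.4 kg/min.
After stage 1: water left = (1−0.541)×1118.4 = 513.36; stream total = 1600.9 kg/min.
After stage 2: water left = (1−0.337)×513.36 = 340.36; final concentrate = 1427.9 kg/min.

1428 kg/min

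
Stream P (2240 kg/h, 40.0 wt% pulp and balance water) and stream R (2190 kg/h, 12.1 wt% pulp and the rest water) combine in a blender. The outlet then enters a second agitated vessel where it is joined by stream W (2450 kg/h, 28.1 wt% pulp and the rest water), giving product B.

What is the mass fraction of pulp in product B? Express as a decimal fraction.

Overall, product flow = 6880 kg/h.
pulp in = 2240×0.400 + 2190×0.121 + 2450×0.281 = 1849.4 kg/h.
pulp fraction in B = 0.269.

0.269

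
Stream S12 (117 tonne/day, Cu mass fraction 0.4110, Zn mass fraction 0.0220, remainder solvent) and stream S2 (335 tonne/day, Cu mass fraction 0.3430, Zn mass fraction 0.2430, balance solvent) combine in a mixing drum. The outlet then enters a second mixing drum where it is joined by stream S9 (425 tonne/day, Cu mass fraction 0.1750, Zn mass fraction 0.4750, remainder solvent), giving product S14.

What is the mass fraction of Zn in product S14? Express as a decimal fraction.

Overall, product flow = 877 tonne/day.
Zn in = 117×0.022 + 335×0.243 + 425×0.475 = 285.85 tonne/day.
Zn fraction in S14 = 0.3259.

0.3259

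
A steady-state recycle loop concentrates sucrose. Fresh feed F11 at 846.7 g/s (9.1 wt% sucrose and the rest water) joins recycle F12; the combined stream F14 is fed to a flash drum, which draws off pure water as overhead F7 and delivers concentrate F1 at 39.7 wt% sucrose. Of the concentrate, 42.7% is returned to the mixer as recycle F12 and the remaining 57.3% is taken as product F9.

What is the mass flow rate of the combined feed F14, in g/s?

Overall sucrose balance (none leaves overhead): sucrose in fresh feed = sucrose in product, i.e. 846.7×0.091 = (1−0.427)·F1·0.397.
F1 = 77.05/(0.397×0.573) = 338.71 g/s.
Recycle F12 = 0.427×338.71 = 144.63 g/s.
Combined feed F14 = 846.7 + 144.63 = 991.33 g/s.

991.3 g/s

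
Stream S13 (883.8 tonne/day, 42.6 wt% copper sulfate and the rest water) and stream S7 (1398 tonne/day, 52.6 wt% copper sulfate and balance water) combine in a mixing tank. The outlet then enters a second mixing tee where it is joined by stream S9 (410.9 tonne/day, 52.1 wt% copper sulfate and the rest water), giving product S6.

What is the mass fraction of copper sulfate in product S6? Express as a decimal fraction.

Overall, product flow = 2692.7 tonne/day.
copper sulfate in = 883.8×0.426 + 1398×0.526 + 410.9×0.521 = 1325.9 tonne/day.
copper sulfate fraction in S6 = 0.4924.

0.4924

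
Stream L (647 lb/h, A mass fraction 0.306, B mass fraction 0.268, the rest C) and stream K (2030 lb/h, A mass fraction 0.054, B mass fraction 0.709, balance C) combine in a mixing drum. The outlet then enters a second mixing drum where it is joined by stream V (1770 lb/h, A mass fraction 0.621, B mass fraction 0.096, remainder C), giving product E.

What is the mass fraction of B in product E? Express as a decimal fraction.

Overall, product flow = 4447 lb/h.
B in = 647×0.268 + 2030×0.709 + 1770×0.096 = 1782.6 lb/h.
B fraction in E = 0.401.

0.401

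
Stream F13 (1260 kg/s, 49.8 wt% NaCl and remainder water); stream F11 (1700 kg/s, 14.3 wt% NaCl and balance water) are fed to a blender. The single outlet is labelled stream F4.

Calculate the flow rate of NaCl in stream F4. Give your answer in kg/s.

NaCl out = NaCl in = 1260×0.498 + 1700×0.143 = 870.58 kg/s.

870.6 kg/s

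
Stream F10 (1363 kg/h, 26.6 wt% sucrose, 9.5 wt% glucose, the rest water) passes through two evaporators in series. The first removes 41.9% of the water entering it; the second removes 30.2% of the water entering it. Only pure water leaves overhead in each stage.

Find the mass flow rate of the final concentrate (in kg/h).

845.2 kg/h

water in feed = 1363×0.639 = 870.96 kg/h.
After stage 1: water left = (1−0.419)×870.96 = 506.03; stream total = 998.07 kg/h.
After stage 2: water left = (1−0.302)×506.03 = 353.21; final concentrate = 845.25 kg/h.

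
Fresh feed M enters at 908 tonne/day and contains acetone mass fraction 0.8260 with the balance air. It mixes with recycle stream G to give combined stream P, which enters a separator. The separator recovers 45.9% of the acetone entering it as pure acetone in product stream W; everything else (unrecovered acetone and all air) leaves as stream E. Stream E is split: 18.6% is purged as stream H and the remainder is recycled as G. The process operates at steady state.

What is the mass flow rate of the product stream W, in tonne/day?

615.1 tonne/day

acetone in P: m_A = 908×0.826 + (1−0.186)·(1−0.459)·m_A, so m_A = 750.01/0.5596 = 1340.2 tonne/day.
Product W = 0.459×1340.2 = 615.15 tonne/day.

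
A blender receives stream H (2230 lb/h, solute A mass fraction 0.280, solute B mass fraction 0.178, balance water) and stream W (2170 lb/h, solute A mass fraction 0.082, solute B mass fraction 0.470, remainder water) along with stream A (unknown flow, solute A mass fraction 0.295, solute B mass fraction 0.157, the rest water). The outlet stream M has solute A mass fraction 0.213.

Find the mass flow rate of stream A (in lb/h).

1645 lb/h

Let A be the unknown flow. Total out = 4400 + A.
solute A balance: 802.34 + 0.295·A = 0.213·(4400 + A)
(0.295 − 0.213)·A = 0.213×4400 − 802.34 = 134.86
A = 134.86 / 0.082 = 1644.6 lb/h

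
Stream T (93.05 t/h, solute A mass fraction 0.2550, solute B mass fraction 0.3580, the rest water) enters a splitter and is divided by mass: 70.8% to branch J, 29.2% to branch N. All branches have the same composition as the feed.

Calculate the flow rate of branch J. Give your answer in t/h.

Branch J flow = 0.708×93.05 = 65.879 t/h.

65.88 t/h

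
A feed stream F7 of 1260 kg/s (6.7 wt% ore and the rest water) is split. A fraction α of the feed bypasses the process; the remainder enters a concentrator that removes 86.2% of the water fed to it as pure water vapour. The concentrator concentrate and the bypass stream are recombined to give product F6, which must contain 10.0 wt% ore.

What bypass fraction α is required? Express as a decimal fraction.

All 1260×0.067 = 84.42 kg/s of ore reaches F6, so F6 = 84.42/0.100 = 844.2 kg/s and vapour = 415.8 kg/s.
The evaporator receives (1−α)·1260 of feed at 0.933 water and removes 0.862 of that water:
0.862×0.933×(1−α)×1260 = 415.8
(1−α) = 415.8/1013.3 = 0.4103;  α = 0.5897.

0.590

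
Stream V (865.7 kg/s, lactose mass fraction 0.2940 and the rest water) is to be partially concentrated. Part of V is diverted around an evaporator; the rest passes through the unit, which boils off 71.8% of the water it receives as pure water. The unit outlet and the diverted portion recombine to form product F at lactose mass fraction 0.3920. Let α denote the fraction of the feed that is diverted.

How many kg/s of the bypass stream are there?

All 865.7×0.294 = 254.52 kg/s of lactose reaches F, so F = 254.52/0.392 = 649.27 kg/s and vapour = 216.43 kg/s.
The evaporator receives (1−α)·865.7 of feed at 0.706 water and removes 0.718 of that water:
0.718×0.706×(1−α)×865.7 = 216.43
(1−α) = 216.43/438.83 = 0.4932;  α = 0.5068.
Bypass flow = 0.5068×865.7 = 438.75 kg/s.

438.7 kg/s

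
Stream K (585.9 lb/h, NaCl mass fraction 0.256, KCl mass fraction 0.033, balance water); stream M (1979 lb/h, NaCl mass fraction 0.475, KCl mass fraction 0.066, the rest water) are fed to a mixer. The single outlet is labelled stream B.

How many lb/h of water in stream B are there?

1325 lb/h

water out = water in = 585.9×0.711 + 1979×0.459 = 1324.9 lb/h.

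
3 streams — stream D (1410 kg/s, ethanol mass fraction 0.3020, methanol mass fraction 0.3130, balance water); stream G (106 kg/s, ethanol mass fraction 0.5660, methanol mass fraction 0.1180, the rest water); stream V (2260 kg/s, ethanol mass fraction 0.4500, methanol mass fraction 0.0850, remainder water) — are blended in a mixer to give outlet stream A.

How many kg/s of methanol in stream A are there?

methanol out = methanol in = 1410×0.313 + 106×0.118 + 2260×0.085 = 645.94 kg/s.

645.9 kg/s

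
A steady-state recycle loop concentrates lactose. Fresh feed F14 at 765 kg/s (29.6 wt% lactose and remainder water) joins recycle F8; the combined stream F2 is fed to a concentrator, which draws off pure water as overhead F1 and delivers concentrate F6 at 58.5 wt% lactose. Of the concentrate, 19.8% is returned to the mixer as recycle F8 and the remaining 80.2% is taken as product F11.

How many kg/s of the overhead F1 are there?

Overall lactose balance (none leaves overhead): lactose in fresh feed = lactose in product, i.e. 765×0.296 = (1−0.198)·F6·0.585.
F6 = 226.44/(0.585×0.802) = 482.64 kg/s.
Recycle F8 = 0.198×482.64 = 95.563 kg/s.
Combined feed F2 = 765 + 95.563 = 860.56 kg/s.
Overhead F1 = F2 − F6 = 860.56 − 482.64 = 377.92 kg/s.

377.9 kg/s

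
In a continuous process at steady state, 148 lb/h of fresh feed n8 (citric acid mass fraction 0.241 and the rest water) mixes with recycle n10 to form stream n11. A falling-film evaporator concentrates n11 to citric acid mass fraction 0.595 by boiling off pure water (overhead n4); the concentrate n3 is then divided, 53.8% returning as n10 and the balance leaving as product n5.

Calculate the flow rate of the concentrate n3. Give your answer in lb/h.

Overall citric acid balance (none leaves overhead): citric acid in fresh feed = citric acid in product, i.e. 148×0.241 = (1−0.538)·n3·0.595.
n3 = 35.668/(0.595×0.462) = 129.75 lb/h.

129.8 lb/h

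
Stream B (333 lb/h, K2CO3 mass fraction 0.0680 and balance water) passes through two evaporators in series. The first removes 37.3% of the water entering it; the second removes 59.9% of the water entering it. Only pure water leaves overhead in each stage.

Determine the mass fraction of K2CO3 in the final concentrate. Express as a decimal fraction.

0.2249

water in feed = 333×0.932 = 310.36 lb/h.
After stage 1: water left = (1−0.373)×310.36 = 194.59; stream total = 217.24 lb/h.
After stage 2: water left = (1−0.599)×194.59 = 78.032; final concentrate = 100.68 lb/h.
K2CO3 fraction = 22.644/100.68 = 0.2249.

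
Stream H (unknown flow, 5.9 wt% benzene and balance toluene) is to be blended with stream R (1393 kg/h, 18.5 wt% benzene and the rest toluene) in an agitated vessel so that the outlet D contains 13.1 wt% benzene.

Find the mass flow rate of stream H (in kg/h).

1045 kg/h

Let H be the unknown flow. Total out = 1393 + H.
benzene balance: 257.7 + 0.059·H = 0.131·(1393 + H)
(0.059 − 0.131)·H = 0.131×1393 − 257.7 = -75.222
H = -75.222 / -0.072 = 1044.7 kg/h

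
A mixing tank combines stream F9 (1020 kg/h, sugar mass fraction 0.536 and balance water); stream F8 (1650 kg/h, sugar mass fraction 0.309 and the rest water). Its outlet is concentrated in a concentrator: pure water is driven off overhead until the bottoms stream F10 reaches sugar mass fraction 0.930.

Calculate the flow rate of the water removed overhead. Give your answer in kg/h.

1534 kg/h

sugar entering = 1020×0.536 + 1650×0.309 = 1056.6 kg/h.
All sugar reports to F10, so F10 = 1056.6/0.930 = 1136.1 kg/h.
Total feed = 2670 kg/h; overhead = 2670 − 1136.1 = 1533.9 kg/h.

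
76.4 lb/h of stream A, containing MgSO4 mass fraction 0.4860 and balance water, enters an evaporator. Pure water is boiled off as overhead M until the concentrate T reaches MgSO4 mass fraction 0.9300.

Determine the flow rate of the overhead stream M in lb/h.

36.47 lb/h

MgSO4 is conserved: 76.4×0.486 = 37.13 lb/h all reports to the concentrate.
Concentrate = 37.13/(target fraction) = 39.925 lb/h.
Overhead = 76.4 − 39.925 = 36.475 lb/h.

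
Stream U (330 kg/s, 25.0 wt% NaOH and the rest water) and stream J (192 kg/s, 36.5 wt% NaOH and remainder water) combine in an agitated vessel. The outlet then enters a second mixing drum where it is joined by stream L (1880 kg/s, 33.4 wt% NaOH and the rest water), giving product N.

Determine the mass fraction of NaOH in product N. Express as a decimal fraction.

Overall, product flow = 2402 kg/s.
NaOH in = 330×0.250 + 192×0.365 + 1880×0.334 = 780.5 kg/s.
NaOH fraction in N = 0.325.

0.325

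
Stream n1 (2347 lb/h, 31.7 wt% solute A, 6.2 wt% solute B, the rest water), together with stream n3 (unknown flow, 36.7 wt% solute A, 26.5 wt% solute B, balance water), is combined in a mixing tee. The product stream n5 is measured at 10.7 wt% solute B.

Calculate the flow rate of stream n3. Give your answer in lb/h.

Let n3 be the unknown flow. Total out = 2347 + n3.
solute B balance: 145.51 + 0.265·n3 = 0.107·(2347 + n3)
(0.265 − 0.107)·n3 = 0.107×2347 − 145.51 = 105.61
n3 = 105.61 / 0.158 = 668.45 lb/h

668.4 lb/h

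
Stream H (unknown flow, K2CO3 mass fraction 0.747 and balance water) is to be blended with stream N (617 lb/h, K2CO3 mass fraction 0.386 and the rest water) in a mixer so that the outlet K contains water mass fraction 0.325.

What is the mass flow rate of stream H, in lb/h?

2477 lb/h

Let H be the unknown flow. Total out = 617 + H.
water balance: 378.84 + 0.253·H = 0.325·(617 + H)
(0.253 − 0.325)·H = 0.325×617 − 378.84 = -178.31
H = -178.31 / -0.072 = 2476.6 lb/h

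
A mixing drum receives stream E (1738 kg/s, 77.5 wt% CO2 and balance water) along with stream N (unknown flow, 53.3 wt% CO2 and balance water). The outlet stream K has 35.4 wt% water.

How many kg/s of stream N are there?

1984 kg/s

Let N be the unknown flow. Total out = 1738 + N.
water balance: 391.05 + 0.467·N = 0.354·(1738 + N)
(0.467 − 0.354)·N = 0.354×1738 − 391.05 = 224.2
N = 224.2 / 0.113 = 1984.1 kg/s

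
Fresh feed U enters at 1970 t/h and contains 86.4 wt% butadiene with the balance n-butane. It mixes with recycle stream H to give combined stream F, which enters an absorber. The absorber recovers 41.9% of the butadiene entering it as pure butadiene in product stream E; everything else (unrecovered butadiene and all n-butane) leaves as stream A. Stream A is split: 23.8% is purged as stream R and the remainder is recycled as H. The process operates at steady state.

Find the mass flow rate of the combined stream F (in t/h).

4180 t/h

n-butane enters only via U and leaves only via the purge: 1970×0.136 = 0.238×(n-butane in A), and the absorber passes all n-butane, so n-butane in F = n-butane in A = 1125.7 t/h.
butadiene in F: m_A = 1970×0.864 + (1−0.238)·(1−0.419)·m_A, so m_A = 1702.1/0.5573 = 3054.3 t/h.
F = 3054.3 + 1125.7 = 4180 t/h.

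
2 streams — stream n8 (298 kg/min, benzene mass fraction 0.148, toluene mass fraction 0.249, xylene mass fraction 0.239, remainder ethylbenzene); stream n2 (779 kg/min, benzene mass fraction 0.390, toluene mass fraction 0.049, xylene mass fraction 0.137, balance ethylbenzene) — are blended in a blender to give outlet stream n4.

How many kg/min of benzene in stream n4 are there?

benzene out = benzene in = 298×0.148 + 779×0.390 = 347.91 kg/min.

347.9 kg/min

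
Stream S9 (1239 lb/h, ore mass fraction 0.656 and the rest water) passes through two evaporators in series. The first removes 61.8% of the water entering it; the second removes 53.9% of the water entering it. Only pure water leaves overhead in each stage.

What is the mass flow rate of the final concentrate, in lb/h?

water in feed = 1239×0.344 = 426.22 lb/h.
After stage 1: water left = (1−0.618)×426.22 = 162.81; stream total = 975.6 lb/h.
After stage 2: water left = (1−0.539)×162.81 = 75.057; final concentrate = 887.84 lb/h.

887.8 lb/h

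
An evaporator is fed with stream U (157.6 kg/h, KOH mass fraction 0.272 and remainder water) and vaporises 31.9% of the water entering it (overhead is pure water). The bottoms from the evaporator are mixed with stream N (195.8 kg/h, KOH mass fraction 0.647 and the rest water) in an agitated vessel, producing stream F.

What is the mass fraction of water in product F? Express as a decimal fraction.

Vapour removed = 0.319×0.728×157.6 = 36.6 kg/h; concentrate = 121 kg/h.
water reaching the mixer = 78.133 (from concentrate) + 195.8×0.353 = 147.25 kg/h.
Product flow = 121 + 195.8 = 316.8 kg/h; water fraction = 0.465.

0.465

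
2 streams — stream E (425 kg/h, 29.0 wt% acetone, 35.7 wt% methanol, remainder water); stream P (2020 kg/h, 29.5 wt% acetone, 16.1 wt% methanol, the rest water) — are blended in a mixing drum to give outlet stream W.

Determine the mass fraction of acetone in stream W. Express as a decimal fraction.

Total flow out = 425 + 2020 = 2445 kg/h.
acetone in = 425×0.290 + 2020×0.295 = 719.15 kg/h.
acetone mass fraction in W = 719.15/2445 = 0.2941.

0.2941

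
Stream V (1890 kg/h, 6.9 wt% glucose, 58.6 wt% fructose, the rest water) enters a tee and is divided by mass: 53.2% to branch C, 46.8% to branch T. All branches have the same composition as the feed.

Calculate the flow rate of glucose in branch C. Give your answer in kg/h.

69.38 kg/h

Branch C total = 0.532×1890 = 1005.5 kg/h.
glucose in C = 0.069×1005.5 = 69.378 kg/h.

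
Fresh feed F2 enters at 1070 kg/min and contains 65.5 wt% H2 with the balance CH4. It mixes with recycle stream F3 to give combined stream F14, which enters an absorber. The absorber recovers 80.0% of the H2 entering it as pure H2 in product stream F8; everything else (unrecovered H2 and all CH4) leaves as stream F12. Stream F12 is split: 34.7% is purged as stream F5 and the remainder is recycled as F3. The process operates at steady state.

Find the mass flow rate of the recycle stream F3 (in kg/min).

CH4 enters only via F2 and leaves only via the purge: 1070×0.345 = 0.347×(CH4 in F12), and the absorber passes all CH4, so CH4 in F14 = CH4 in F12 = 1063.8 kg/min.
H2 in F14: m_A = 1070×0.655 + (1−0.347)·(1−0.800)·m_A, so m_A = 700.85/0.8694 = 806.13 kg/min.
F12 = (1−0.800)×806.13 + 1063.8 = 1225.1 kg/min.
Recycle F3 = (1−0.347)×1225.1 = 799.96 kg/min.

800 kg/min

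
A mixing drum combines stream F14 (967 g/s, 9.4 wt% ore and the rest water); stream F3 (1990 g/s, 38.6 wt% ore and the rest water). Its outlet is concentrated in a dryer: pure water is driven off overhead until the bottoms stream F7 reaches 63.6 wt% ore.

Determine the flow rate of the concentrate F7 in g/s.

1351 g/s

ore entering = 967×0.094 + 1990×0.386 = 859.04 g/s.
All ore reports to F7, so F7 = 859.04/0.636 = 1350.7 g/s.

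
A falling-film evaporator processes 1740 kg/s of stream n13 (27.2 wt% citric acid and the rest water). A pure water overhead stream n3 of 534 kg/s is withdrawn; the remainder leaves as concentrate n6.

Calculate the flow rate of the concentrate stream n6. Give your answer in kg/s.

1206 kg/s

Concentrate = 1740 − 534 = 1206 kg/s.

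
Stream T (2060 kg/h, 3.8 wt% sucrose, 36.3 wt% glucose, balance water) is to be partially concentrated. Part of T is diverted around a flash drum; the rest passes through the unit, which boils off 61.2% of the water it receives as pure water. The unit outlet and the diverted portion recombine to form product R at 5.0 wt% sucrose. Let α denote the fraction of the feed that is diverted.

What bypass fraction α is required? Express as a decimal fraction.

0.345

All 2060×0.038 = 78.28 kg/h of sucrose reaches R, so R = 78.28/0.050 = 1565.6 kg/h and vapour = 494.4 kg/h.
The evaporator receives (1−α)·2060 of feed at 0.599 water and removes 0.612 of that water:
0.612×0.599×(1−α)×2060 = 494.4
(1−α) = 494.4/755.17 = 0.6547;  α = 0.3453.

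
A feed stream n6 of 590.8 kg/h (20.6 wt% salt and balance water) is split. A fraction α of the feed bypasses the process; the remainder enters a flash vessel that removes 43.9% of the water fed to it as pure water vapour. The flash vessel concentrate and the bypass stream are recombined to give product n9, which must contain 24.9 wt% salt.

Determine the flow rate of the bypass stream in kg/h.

298.1 kg/h

All 590.8×0.206 = 121.7 kg/h of salt reaches n9, so n9 = 121.7/0.249 = 488.77 kg/h and vapour = 102.03 kg/h.
The evaporator receives (1−α)·590.8 of feed at 0.794 water and removes 0.439 of that water:
0.439×0.794×(1−α)×590.8 = 102.03
(1−α) = 102.03/205.93 = 0.4954;  α = 0.5046.
Bypass flow = 0.5046×590.8 = 298.1 kg/h.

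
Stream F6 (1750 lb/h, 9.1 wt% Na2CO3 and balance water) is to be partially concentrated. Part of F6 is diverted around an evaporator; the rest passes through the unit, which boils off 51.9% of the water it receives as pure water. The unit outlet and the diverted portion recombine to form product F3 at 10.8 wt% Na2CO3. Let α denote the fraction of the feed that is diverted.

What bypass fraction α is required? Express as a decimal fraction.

0.666

All 1750×0.091 = 159.25 lb/h of Na2CO3 reaches F3, so F3 = 159.25/0.108 = 1474.5 lb/h and vapour = 275.46 lb/h.
The evaporator receives (1−α)·1750 of feed at 0.909 water and removes 0.519 of that water:
0.519×0.909×(1−α)×1750 = 275.46
(1−α) = 275.46/825.6 = 0.3337;  α = 0.6663.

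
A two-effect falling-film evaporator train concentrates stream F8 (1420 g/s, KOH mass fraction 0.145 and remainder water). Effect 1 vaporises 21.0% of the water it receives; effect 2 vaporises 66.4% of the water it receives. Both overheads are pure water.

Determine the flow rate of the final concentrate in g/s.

water in feed = 1420×0.855 = 1214.1 g/s.
After stage 1: water left = (1−0.210)×1214.1 = 959.14; stream total = 1165 g/s.
After stage 2: water left = (1−0.664)×959.14 = 322.27; final concentrate = 528.17 g/s.

528.2 g/s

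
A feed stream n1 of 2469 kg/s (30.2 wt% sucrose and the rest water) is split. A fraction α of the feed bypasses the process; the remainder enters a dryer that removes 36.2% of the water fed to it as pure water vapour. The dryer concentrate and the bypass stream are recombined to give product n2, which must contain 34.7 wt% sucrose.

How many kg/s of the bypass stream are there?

1202 kg/s

All 2469×0.302 = 745.64 kg/s of sucrose reaches n2, so n2 = 745.64/0.347 = 2148.8 kg/s and vapour = 320.19 kg/s.
The evaporator receives (1−α)·2469 of feed at 0.698 water and removes 0.362 of that water:
0.362×0.698×(1−α)×2469 = 320.19
(1−α) = 320.19/623.86 = 0.5132;  α = 0.4868.
Bypass flow = 0.4868×2469 = 1201.8 kg/s.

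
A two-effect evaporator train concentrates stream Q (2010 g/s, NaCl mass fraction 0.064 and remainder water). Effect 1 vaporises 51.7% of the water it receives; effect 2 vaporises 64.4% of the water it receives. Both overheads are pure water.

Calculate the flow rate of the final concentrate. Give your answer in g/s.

water in feed = 2010×0.936 = 1881.4 g/s.
After stage 1: water left = (1−0.517)×1881.4 = 908.7; stream total = 1037.3 g/s.
After stage 2: water left = (1−0.644)×908.7 = 323.5; final concentrate = 452.14 g/s.

452.1 g/s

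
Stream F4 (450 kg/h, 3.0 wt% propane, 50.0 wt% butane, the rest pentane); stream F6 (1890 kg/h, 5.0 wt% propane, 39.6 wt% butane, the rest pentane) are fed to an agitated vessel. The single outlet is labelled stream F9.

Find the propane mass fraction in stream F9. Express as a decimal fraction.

0.0462

Total flow out = 450 + 1890 = 2340 kg/h.
propane in = 450×0.030 + 1890×0.050 = 108 kg/h.
propane mass fraction in F9 = 108/2340 = 0.0462.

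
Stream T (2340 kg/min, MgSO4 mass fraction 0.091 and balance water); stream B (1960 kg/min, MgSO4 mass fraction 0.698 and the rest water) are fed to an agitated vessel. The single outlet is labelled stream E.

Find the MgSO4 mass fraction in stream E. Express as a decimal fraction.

Total flow out = 2340 + 1960 = 4300 kg/min.
MgSO4 in = 2340×0.091 + 1960×0.698 = 1581 kg/min.
MgSO4 mass fraction in E = 1581/4300 = 0.368.

0.368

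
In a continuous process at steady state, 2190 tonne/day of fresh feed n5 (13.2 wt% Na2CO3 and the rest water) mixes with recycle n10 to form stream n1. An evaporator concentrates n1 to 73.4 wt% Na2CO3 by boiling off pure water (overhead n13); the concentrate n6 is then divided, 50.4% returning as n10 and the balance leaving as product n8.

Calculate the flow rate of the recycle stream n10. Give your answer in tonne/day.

Overall Na2CO3 balance (none leaves overhead): Na2CO3 in fresh feed = Na2CO3 in product, i.e. 2190×0.132 = (1−0.504)·n6·0.734.
n6 = 289.08/(0.734×0.496) = 794.04 tonne/day.
Recycle n10 = 0.504×794.04 = 400.19 tonne/day.

400.2 tonne/day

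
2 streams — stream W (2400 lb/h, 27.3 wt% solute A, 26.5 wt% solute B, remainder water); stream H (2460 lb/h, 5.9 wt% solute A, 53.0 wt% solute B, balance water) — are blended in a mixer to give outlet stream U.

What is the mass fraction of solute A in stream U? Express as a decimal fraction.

0.165

Total flow out = 2400 + 2460 = 4860 lb/h.
solute A in = 2400×0.273 + 2460×0.059 = 800.34 lb/h.
solute A mass fraction in U = 800.34/4860 = 0.165.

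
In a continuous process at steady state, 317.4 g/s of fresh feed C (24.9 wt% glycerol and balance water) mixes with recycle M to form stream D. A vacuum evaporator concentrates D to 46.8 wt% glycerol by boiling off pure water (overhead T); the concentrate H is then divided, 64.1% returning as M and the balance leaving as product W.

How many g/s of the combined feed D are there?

Overall glycerol balance (none leaves overhead): glycerol in fresh feed = glycerol in product, i.e. 317.4×0.249 = (1−0.641)·H·0.468.
H = 79.033/(0.468×0.359) = 470.4 g/s.
Recycle M = 0.641×470.4 = 301.53 g/s.
Combined feed D = 317.4 + 301.53 = 618.93 g/s.

618.9 g/s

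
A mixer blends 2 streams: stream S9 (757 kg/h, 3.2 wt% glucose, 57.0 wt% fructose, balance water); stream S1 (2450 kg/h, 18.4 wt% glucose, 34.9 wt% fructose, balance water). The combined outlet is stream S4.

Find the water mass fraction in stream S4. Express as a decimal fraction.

0.4507

Total flow out = 757 + 2450 = 3207 kg/h.
water in = 757×0.398 + 2450×0.467 = 1445.4 kg/h.
water mass fraction in S4 = 1445.4/3207 = 0.4507.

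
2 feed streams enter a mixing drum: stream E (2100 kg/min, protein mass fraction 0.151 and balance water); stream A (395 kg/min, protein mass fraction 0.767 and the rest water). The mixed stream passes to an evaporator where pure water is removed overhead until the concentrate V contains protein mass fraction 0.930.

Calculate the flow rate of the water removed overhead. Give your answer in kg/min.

protein entering = 2100×0.151 + 395×0.767 = 620.07 kg/min.
All protein reports to V, so V = 620.07/0.930 = 666.74 kg/min.
Total feed = 2495 kg/min; overhead = 2495 − 666.74 = 1828.3 kg/min.

1828 kg/min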